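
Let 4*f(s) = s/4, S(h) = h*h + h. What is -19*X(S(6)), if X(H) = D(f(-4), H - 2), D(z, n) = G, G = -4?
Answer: 76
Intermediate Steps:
S(h) = h + h**2 (S(h) = h**2 + h = h + h**2)
f(s) = s/16 (f(s) = (s/4)/4 = s/16)
D(z, n) = -4
X(H) = -4
-19*X(S(6)) = -19*(-4) = 76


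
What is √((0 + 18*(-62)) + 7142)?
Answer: √6026 ≈ 77.627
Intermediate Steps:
√((0 + 18*(-62)) + 7142) = √((0 - 1116) + 7142) = √(-1116 + 7142) = √6026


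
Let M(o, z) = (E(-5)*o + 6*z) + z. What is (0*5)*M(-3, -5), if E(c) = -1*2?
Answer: 0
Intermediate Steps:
E(c) = -2
M(o, z) = -2*o + 7*z (M(o, z) = (-2*o + 6*z) + z = -2*o + 7*z)
(0*5)*M(-3, -5) = (0*5)*(-2*(-3) + 7*(-5)) = 0*(6 - 35) = 0*(-29) = 0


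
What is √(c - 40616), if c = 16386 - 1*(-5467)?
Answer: I*√18763 ≈ 136.98*I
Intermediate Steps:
c = 21853 (c = 16386 + 5467 = 21853)
√(c - 40616) = √(21853 - 40616) = √(-18763) = I*√18763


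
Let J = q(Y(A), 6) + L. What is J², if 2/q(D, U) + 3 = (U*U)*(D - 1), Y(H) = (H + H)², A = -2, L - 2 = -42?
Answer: 461304484/288369 ≈ 1599.7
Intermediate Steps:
L = -40 (L = 2 - 42 = -40)
Y(H) = 4*H² (Y(H) = (2*H)² = 4*H²)
q(D, U) = 2/(-3 + U²*(-1 + D)) (q(D, U) = 2/(-3 + (U*U)*(D - 1)) = 2/(-3 + U²*(-1 + D)))
J = -21478/537 (J = 2/(-3 - 1*6² + (4*(-2)²)*6²) - 40 = 2/(-3 - 1*36 + (4*4)*36) - 40 = 2/(-3 - 36 + 16*36) - 40 = 2/(-3 - 36 + 576) - 40 = 2/537 - 40 = -21478/537 ≈ -39.996)
J² = (-21478/537)² = 461304484/288369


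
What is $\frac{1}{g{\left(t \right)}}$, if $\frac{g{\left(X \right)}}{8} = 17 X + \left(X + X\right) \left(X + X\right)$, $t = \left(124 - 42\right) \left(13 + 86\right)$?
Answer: $\frac{1}{2109965616} \approx 4.7394 \cdot 10^{-10}$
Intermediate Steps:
$t = 8118$ ($t = 82 \cdot 99 = 8118$)
$g{\left(X \right)} = 32 X^{2} + 136 X$ ($g{\left(X \right)} = 8 \left(17 X + \left(X + X\right) \left(X + X\right)\right) = 8 \left(17 X + 2 X 2 X\right) = 8 \left(17 X + 4 X^{2}\right) = 8 \left(4 X^{2} + 17 X\right) = 32 X^{2} + 136 X$)
$\frac{1}{g{\left(t \right)}} = \frac{1}{8 \cdot 8118 \left(17 + 4 \cdot 8118\right)} = \frac{1}{8 \cdot 8118 \left(17 + 32472\right)} = \frac{1}{8 \cdot 8118 \cdot 32489} = \frac{1}{2109965616}$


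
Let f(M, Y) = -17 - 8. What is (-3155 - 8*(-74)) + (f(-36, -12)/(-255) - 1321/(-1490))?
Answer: -194687549/75990 ≈ -2562.0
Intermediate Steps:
f(M, Y) = -25
(-3155 - 8*(-74)) + (f(-36, -12)/(-255) - 1321/(-1490)) = (-3155 - 8*(-74)) + (-25/(-255) - 1321/(-1490)) = (-3155 + 592) + (-25*(-1/255) - 1321*(-1/1490)) = -2563 + (5/51 + 1321/1490) = -2563 + 74821/75990 = -194687549/75990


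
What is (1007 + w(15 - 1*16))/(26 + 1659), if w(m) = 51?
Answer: 1058/1685 ≈ 0.62789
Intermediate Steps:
(1007 + w(15 - 1*16))/(26 + 1659) = (1007 + 51)/(26 + 1659) = 1058/1685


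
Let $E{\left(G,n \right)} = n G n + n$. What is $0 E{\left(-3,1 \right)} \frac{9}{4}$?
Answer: $0$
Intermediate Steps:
$E{\left(G,n \right)} = n + G n^{2}$ ($E{\left(G,n \right)} = G n n + n = G n^{2} + n = n + G n^{2}$)
$0 E{\left(-3,1 \right)} \frac{9}{4} = 0 \cdot 1 \left(1 - 3\right) \frac{9}{4} = 0 \cdot 1 \left(1 - 3\right) 9 \cdot \frac{1}{4} = 0 \cdot 1 \left(-2\right) \frac{9}{4} = 0 \left(-2\right) \frac{9}{4} = 0 \cdot \frac{9}{4} = 0$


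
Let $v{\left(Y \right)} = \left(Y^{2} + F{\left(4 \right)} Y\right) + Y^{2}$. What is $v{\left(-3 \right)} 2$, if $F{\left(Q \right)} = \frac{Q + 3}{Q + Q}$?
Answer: $\frac{123}{4} \approx 30.75$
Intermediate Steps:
$F{\left(Q \right)} = \frac{3 + Q}{2 Q}$
$v{\left(Y \right)} = 2 Y^{2} + \frac{7 Y}{8}$ ($v{\left(Y \right)} = \left(Y^{2} + \frac{3 + 4}{2 \cdot 4} Y\right) + Y^{2} = \left(Y^{2} + \frac{1}{2} \cdot \frac{1}{4} \cdot 7 Y\right) + Y^{2} = \left(Y^{2} + \frac{7 Y}{8}\right) + Y^{2} = 2 Y^{2} + \frac{7 Y}{8}$)
$v{\left(-3 \right)} 2 = \frac{1}{8} \left(-3\right) \left(7 + 16 \left(-3\right)\right) 2 = \frac{1}{8} \left(-3\right) \left(7 - 48\right) 2 = \frac{1}{8} \left(-3\right) \left(-41\right) 2 = \frac{123}{8} \cdot 2 = \frac{123}{4}$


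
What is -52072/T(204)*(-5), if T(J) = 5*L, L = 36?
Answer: 13018/9 ≈ 1446.4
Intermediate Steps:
T(J) = 180 (T(J) = 5*36 = 180)
-52072/T(204)*(-5) = -52072/180*(-5) = -52072*1/180*(-5) = -13018/45*(-5) = 13018/9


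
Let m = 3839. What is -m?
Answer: -3839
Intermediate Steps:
-m = -1*3839 = -3839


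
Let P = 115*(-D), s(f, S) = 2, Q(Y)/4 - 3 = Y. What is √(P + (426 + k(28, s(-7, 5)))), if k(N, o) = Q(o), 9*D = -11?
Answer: √5279/3 ≈ 24.219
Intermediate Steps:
Q(Y) = 12 + 4*Y
D = -11/9 (D = (⅑)*(-11) = -11/9 ≈ -1.2222)
k(N, o) = 12 + 4*o
P = 1265/9 (P = 115*(-1*(-11/9)) = 115*(11/9) = 1265/9 ≈ 140.56)
√(P + (426 + k(28, s(-7, 5)))) = √(1265/9 + (426 + (12 + 4*2))) = √(1265/9 + (426 + (12 + 8))) = √(1265/9 + (426 + 20)) = √(1265/9 + 446) = √(5279/9) = √5279/3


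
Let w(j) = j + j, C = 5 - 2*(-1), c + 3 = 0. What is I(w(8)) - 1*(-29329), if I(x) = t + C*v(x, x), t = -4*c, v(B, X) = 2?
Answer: 29355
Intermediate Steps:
c = -3 (c = -3 + 0 = -3)
C = 7 (C = 5 + 2 = 7)
t = 12 (t = -4*(-3) = 12)
w(j) = 2*j
I(x) = 26 (I(x) = 12 + 7*2 = 12 + 14 = 26)
I(w(8)) - 1*(-29329) = 26 - 1*(-29329) = 26 + 29329 = 29355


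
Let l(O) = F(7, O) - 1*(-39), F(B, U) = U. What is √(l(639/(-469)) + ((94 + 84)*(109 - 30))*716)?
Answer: 10*√22146618515/469 ≈ 3173.1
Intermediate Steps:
l(O) = 39 + O (l(O) = O - 1*(-39) = O + 39 = 39 + O)
√(l(639/(-469)) + ((94 + 84)*(109 - 30))*716) = √((39 + 639/(-469)) + ((94 + 84)*(109 - 30))*716) = √((39 + 639*(-1/469)) + (178*79)*716) = √((39 - 639/469) + 14062*716) = √(17652/469 + 10068392) = √(4722093500/469) = 10*√22146618515/469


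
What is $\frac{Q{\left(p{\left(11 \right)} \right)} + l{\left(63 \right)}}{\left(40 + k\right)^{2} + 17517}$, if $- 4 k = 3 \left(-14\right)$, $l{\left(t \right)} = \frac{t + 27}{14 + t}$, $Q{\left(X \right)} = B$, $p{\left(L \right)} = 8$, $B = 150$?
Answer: $\frac{46560}{6180713} \approx 0.0075331$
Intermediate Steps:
$Q{\left(X \right)} = 150$
$l{\left(t \right)} = \frac{27 + t}{14 + t}$
$k = \frac{21}{2}$ ($k = - \frac{3 \left(-14\right)}{4} = \left(- \frac{1}{4}\right) \left(-42\right) = \frac{21}{2} \approx 10.5$)
$\frac{Q{\left(p{\left(11 \right)} \right)} + l{\left(63 \right)}}{\left(40 + k\right)^{2} + 17517} = \frac{150 + \frac{27 + 63}{14 + 63}}{\left(40 + \frac{21}{2}\right)^{2} + 17517} = \frac{150 + \frac{1}{77} \cdot 90}{\left(\frac{101}{2}\right)^{2} + 17517} = \frac{150 + \frac{1}{77} \cdot 90}{\frac{10201}{4} + 17517} = \frac{150 + \frac{90}{77}}{\frac{80269}{4}} = \frac{11640}{77} \cdot \frac{4}{80269} = \frac{46560}{6180713}$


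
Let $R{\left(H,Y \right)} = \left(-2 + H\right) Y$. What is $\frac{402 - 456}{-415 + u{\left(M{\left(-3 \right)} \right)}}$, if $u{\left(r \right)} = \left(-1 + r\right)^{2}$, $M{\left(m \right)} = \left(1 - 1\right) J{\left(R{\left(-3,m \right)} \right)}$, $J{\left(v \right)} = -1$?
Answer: $\frac{3}{23} \approx 0.13043$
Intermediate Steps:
$R{\left(H,Y \right)} = Y \left(-2 + H\right)$
$M{\left(m \right)} = 0$ ($M{\left(m \right)} = \left(1 - 1\right) \left(-1\right) = 0 \left(-1\right) = 0$)
$\frac{402 - 456}{-415 + u{\left(M{\left(-3 \right)} \right)}} = \frac{402 - 456}{-415 + \left(-1 + 0\right)^{2}} = - \frac{54}{-415 + \left(-1\right)^{2}} = - \frac{54}{-415 + 1} = - \frac{54}{-414} = \left(-54\right) \left(- \frac{1}{414}\right) = \frac{3}{23}$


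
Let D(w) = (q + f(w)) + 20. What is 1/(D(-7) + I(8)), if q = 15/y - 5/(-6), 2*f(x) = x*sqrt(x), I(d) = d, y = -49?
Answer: 1232889/38876828 + 151263*I*sqrt(7)/38876828 ≈ 0.031713 + 0.010294*I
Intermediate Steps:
f(x) = x**(3/2)/2 (f(x) = (x*sqrt(x))/2 = x**(3/2)/2)
q = 155/294 (q = 15/(-49) - 5/(-6) = 15*(-1/49) - 5*(-1/6) = -15/49 + 5/6 = 155/294 ≈ 0.52721)
D(w) = 6035/294 + w**(3/2)/2 (D(w) = (155/294 + w**(3/2)/2) + 20 = 6035/294 + w**(3/2)/2)
1/(D(-7) + I(8)) = 1/((6035/294 + (-7)**(3/2)/2) + 8) = 1/((6035/294 + (-7*I*sqrt(7))/2) + 8) = 1/((6035/294 - 7*I*sqrt(7)/2) + 8) = 1/(8387/294 - 7*I*sqrt(7)/2)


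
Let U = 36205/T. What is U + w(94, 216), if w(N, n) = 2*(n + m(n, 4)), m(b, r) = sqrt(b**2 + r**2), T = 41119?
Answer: 1369201/3163 + 8*sqrt(2917) ≈ 864.96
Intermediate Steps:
w(N, n) = 2*n + 2*sqrt(16 + n**2) (w(N, n) = 2*(n + sqrt(n**2 + 4**2)) = 2*(n + sqrt(n**2 + 16)) = 2*(n + sqrt(16 + n**2)) = 2*n + 2*sqrt(16 + n**2))
U = 2785/3163 (U = 36205/41119 = 36205*(1/41119) = 2785/3163 ≈ 0.88049)
U + w(94, 216) = 2785/3163 + (2*216 + 2*sqrt(16 + 216**2)) = 2785/3163 + (432 + 2*sqrt(16 + 46656)) = 2785/3163 + (432 + 2*sqrt(46672)) = 2785/3163 + (432 + 2*(4*sqrt(2917))) = 2785/3163 + (432 + 8*sqrt(2917)) = 1369201/3163 + 8*sqrt(2917)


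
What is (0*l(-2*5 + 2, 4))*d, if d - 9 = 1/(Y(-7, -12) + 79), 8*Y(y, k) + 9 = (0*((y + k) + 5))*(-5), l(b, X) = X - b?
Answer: 0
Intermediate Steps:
Y(y, k) = -9/8 (Y(y, k) = -9/8 + ((0*((y + k) + 5))*(-5))/8 = -9/8 + ((0*((k + y) + 5))*(-5))/8 = -9/8 + ((0*(5 + k + y))*(-5))/8 = -9/8 + (0*(-5))/8 = -9/8 + (1/8)*0 = -9/8 + 0 = -9/8)
d = 5615/623 (d = 9 + 1/(-9/8 + 79) = 9 + 1/(623/8) = 9 + 8/623 = 5615/623 ≈ 9.0128)
(0*l(-2*5 + 2, 4))*d = (0*(4 - (-2*5 + 2)))*(5615/623) = (0*(4 - (-10 + 2)))*(5615/623) = (0*(4 - 1*(-8)))*(5615/623) = (0*(4 + 8))*(5615/623) = (0*12)*(5615/623) = 0*(5615/623) = 0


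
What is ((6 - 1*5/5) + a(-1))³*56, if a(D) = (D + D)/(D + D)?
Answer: 12096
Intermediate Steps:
a(D) = 1 (a(D) = (2*D)/((2*D)) = (2*D)*(1/(2*D)) = 1)
((6 - 1*5/5) + a(-1))³*56 = ((6 - 1*5/5) + 1)³*56 = ((6 - 5*⅕) + 1)³*56 = ((6 - 1) + 1)³*56 = (5 + 1)³*56 = 6³*56 = 216*56 = 12096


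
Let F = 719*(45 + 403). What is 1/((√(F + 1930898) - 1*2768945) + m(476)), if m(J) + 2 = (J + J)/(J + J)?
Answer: -1384473/3833529848953 - √2253010/7667059697906 ≈ -3.6134e-7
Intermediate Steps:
F = 322112 (F = 719*448 = 322112)
m(J) = -1 (m(J) = -2 + (J + J)/(J + J) = -2 + (2*J)/((2*J)) = -2 + (2*J)*(1/(2*J)) = -2 + 1 = -1)
1/((√(F + 1930898) - 1*2768945) + m(476)) = 1/((√(322112 + 1930898) - 1*2768945) - 1) = 1/((√2253010 - 2768945) - 1) = 1/((-2768945 + √2253010) - 1) = 1/(-2768946 + √2253010)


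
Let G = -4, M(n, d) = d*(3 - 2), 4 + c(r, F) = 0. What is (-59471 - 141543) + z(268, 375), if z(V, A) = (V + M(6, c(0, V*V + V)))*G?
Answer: -202070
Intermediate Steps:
c(r, F) = -4 (c(r, F) = -4 + 0 = -4)
M(n, d) = d (M(n, d) = d*1 = d)
z(V, A) = 16 - 4*V (z(V, A) = (V - 4)*(-4) = (-4 + V)*(-4) = 16 - 4*V)
(-59471 - 141543) + z(268, 375) = (-59471 - 141543) + (16 - 4*268) = -201014 + (16 - 1072) = -201014 - 1056 = -202070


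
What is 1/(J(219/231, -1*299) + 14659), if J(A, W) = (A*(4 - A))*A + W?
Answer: 456533/6557066195 ≈ 6.9625e-5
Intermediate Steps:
J(A, W) = W + A²*(4 - A) (J(A, W) = A²*(4 - A) + W = W + A²*(4 - A))
1/(J(219/231, -1*299) + 14659) = 1/((-1*299 - (219/231)³ + 4*(219/231)²) + 14659) = 1/((-299 - (219*(1/231))³ + 4*(219*(1/231))²) + 14659) = 1/((-299 - (73/77)³ + 4*(73/77)²) + 14659) = 1/((-299 - 1*389017/456533 + 4*(5329/5929)) + 14659) = 1/((-299 - 389017/456533 + 21316/5929) + 14659) = 1/(-135251052/456533 + 14659) = 1/(6557066195/456533) = 456533/6557066195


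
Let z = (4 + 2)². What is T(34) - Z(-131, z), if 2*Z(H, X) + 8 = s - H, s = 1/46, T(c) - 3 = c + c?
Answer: 873/92 ≈ 9.4891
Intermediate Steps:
T(c) = 3 + 2*c (T(c) = 3 + (c + c) = 3 + 2*c)
z = 36 (z = 6² = 36)
s = 1/46 ≈ 0.021739
Z(H, X) = -367/92 - H/2 (Z(H, X) = -4 + (1/46 - H)/2 = -4 + (1/92 - H/2) = -367/92 - H/2)
T(34) - Z(-131, z) = (3 + 2*34) - (-367/92 - ½*(-131)) = (3 + 68) - (-367/92 + 131/2) = 71 - 1*5659/92 = 71 - 5659/92 = 873/92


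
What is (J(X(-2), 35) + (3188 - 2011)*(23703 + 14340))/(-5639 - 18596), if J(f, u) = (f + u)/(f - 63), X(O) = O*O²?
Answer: -3179139354/1720685 ≈ -1847.6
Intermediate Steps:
X(O) = O³
J(f, u) = (f + u)/(-63 + f)
(J(X(-2), 35) + (3188 - 2011)*(23703 + 14340))/(-5639 - 18596) = (((-2)³ + 35)/(-63 + (-2)³) + (3188 - 2011)*(23703 + 14340))/(-5639 - 18596) = ((-8 + 35)/(-63 - 8) + 1177*38043)/(-24235) = (27/(-71) + 44776611)*(-1/24235) = (-1/71*27 + 44776611)*(-1/24235) = (-27/71 + 44776611)*(-1/24235) = (3179139354/71)*(-1/24235) = -3179139354/1720685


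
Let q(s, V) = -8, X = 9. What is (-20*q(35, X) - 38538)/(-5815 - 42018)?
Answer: 1238/1543 ≈ 0.80233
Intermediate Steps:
(-20*q(35, X) - 38538)/(-5815 - 42018) = (-20*(-8) - 38538)/(-5815 - 42018) = (160 - 38538)/(-47833) = -38378*(-1/47833) = 1238/1543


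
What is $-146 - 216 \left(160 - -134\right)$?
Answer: $-63650$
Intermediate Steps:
$-146 - 216 \left(160 - -134\right) = -146 - 216 \left(160 + 134\right) = -146 - 63504 = -63650$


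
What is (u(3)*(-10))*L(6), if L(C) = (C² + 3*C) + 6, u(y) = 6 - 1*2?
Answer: -2400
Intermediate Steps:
u(y) = 4 (u(y) = 6 - 2 = 4)
L(C) = 6 + C² + 3*C
(u(3)*(-10))*L(6) = (4*(-10))*(6 + 6² + 3*6) = -40*(6 + 36 + 18) = -40*60 = -2400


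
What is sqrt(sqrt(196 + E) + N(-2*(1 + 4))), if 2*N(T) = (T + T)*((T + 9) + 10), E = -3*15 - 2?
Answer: sqrt(-90 + sqrt(149)) ≈ 8.8201*I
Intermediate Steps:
E = -47 (E = -45 - 2 = -47)
N(T) = T*(19 + T) (N(T) = ((T + T)*((T + 9) + 10))/2 = ((2*T)*((9 + T) + 10))/2 = ((2*T)*(19 + T))/2 = (2*T*(19 + T))/2 = T*(19 + T))
sqrt(sqrt(196 + E) + N(-2*(1 + 4))) = sqrt(sqrt(196 - 47) + (-2*(1 + 4))*(19 - 2*(1 + 4))) = sqrt(sqrt(149) + (-2*5)*(19 - 2*5)) = sqrt(sqrt(149) - 10*(19 - 10)) = sqrt(sqrt(149) - 10*9) = sqrt(sqrt(149) - 90) = sqrt(-90 + sqrt(149))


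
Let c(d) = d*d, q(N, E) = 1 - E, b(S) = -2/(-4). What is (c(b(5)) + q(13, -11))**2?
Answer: 2401/16 ≈ 150.06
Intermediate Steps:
b(S) = 1/2 (b(S) = -2*(-1/4) = 1/2)
c(d) = d**2
(c(b(5)) + q(13, -11))**2 = ((1/2)**2 + (1 - 1*(-11)))**2 = (1/4 + (1 + 11))**2 = (1/4 + 12)**2 = (49/4)**2 = 2401/16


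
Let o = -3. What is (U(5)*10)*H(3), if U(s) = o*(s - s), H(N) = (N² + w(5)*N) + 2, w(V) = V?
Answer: 0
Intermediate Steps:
H(N) = 2 + N² + 5*N (H(N) = (N² + 5*N) + 2 = 2 + N² + 5*N)
U(s) = 0 (U(s) = -3*(s - s) = -3*0 = 0)
(U(5)*10)*H(3) = (0*10)*(2 + 3² + 5*3) = 0*(2 + 9 + 15) = 0*26 = 0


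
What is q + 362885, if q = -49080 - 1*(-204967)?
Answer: 518772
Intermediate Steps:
q = 155887 (q = -49080 + 204967 = 155887)
q + 362885 = 155887 + 362885 = 518772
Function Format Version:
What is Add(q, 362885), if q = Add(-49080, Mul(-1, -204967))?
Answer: 518772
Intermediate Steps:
q = 155887 (q = Add(-49080, 204967) = 155887)
Add(q, 362885) = Add(155887, 362885) = 518772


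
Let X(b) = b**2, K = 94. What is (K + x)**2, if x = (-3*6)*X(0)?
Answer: 8836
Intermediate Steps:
x = 0 (x = -3*6*0**2 = -18*0 = 0)
(K + x)**2 = (94 + 0)**2 = 94**2 = 8836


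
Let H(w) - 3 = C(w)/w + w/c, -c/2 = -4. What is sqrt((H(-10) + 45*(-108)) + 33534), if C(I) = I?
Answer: sqrt(114707)/2 ≈ 169.34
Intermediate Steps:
c = 8 (c = -2*(-4) = 8)
H(w) = 4 + w/8 (H(w) = 3 + (w/w + w/8) = 3 + (1 + w*(1/8)) = 3 + (1 + w/8) = 4 + w/8)
sqrt((H(-10) + 45*(-108)) + 33534) = sqrt(((4 + (1/8)*(-10)) + 45*(-108)) + 33534) = sqrt(((4 - 5/4) - 4860) + 33534) = sqrt((11/4 - 4860) + 33534) = sqrt(-19429/4 + 33534) = sqrt(114707/4) = sqrt(114707)/2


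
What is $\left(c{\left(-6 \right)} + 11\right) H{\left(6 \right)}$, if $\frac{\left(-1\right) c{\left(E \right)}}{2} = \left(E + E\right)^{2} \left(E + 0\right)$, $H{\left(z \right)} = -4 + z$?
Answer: $3478$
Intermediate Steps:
$c{\left(E \right)} = - 8 E^{3}$ ($c{\left(E \right)} = - 2 \left(E + E\right)^{2} \left(E + 0\right) = - 2 \left(2 E\right)^{2} E = - 2 \cdot 4 E^{2} E = - 2 \cdot 4 E^{3} = - 8 E^{3}$)
$\left(c{\left(-6 \right)} + 11\right) H{\left(6 \right)} = \left(- 8 \left(-6\right)^{3} + 11\right) \left(-4 + 6\right) = \left(\left(-8\right) \left(-216\right) + 11\right) 2 = \left(1728 + 11\right) 2 = 1739 \cdot 2 = 3478$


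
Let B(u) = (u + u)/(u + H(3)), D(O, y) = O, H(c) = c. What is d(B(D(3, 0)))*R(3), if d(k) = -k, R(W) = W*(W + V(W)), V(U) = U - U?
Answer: -9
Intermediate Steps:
V(U) = 0
R(W) = W**2 (R(W) = W*(W + 0) = W*W = W**2)
B(u) = 2*u/(3 + u) (B(u) = (u + u)/(u + 3) = (2*u)/(3 + u) = 2*u/(3 + u))
d(B(D(3, 0)))*R(3) = -2*3/(3 + 3)*3**2 = -2*3/6*9 = -1*1*9 = -1*9 = -9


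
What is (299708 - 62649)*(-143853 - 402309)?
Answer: -129472617558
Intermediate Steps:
(299708 - 62649)*(-143853 - 402309) = 237059*(-546162) = -129472617558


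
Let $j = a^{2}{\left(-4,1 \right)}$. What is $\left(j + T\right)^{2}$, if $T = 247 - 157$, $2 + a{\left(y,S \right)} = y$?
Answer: $15876$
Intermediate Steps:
$a{\left(y,S \right)} = -2 + y$
$T = 90$
$j = 36$ ($j = \left(-2 - 4\right)^{2} = \left(-6\right)^{2} = 36$)
$\left(j + T\right)^{2} = \left(36 + 90\right)^{2} = 126^{2} = 15876$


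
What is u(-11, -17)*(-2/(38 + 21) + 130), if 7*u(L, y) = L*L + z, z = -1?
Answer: 920160/413 ≈ 2228.0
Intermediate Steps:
u(L, y) = -1/7 + L**2/7 (u(L, y) = (L*L - 1)/7 = (L**2 - 1)/7 = (-1 + L**2)/7 = -1/7 + L**2/7)
u(-11, -17)*(-2/(38 + 21) + 130) = (-1/7 + (1/7)*(-11)**2)*(-2/(38 + 21) + 130) = (-1/7 + (1/7)*121)*(-2/59 + 130) = (-1/7 + 121/7)*((1/59)*(-2) + 130) = 120*(-2/59 + 130)/7 = (120/7)*(7668/59) = 920160/413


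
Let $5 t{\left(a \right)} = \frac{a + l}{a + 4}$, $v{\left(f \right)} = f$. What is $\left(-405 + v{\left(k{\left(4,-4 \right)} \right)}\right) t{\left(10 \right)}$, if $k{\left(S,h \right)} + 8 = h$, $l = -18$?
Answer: $\frac{1668}{35} \approx 47.657$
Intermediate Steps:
$k{\left(S,h \right)} = -8 + h$
$t{\left(a \right)} = \frac{-18 + a}{5 \left(4 + a\right)}$ ($t{\left(a \right)} = \frac{\left(a - 18\right) \frac{1}{a + 4}}{5} = \frac{\left(-18 + a\right) \frac{1}{4 + a}}{5} = \frac{\frac{1}{4 + a} \left(-18 + a\right)}{5} = \frac{-18 + a}{5 \left(4 + a\right)}$)
$\left(-405 + v{\left(k{\left(4,-4 \right)} \right)}\right) t{\left(10 \right)} = \left(-405 - 12\right) \frac{-18 + 10}{5 \left(4 + 10\right)} = \left(-405 - 12\right) \frac{1}{5} \cdot \frac{1}{14} \left(-8\right) = - 417 \cdot \frac{1}{5} \cdot \frac{1}{14} \left(-8\right) = \left(-417\right) \left(- \frac{4}{35}\right) = \frac{1668}{35}$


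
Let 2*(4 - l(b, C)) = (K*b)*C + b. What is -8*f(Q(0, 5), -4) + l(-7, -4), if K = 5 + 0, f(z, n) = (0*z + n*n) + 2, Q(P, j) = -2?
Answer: -413/2 ≈ -206.50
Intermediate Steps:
f(z, n) = 2 + n**2 (f(z, n) = (0 + n**2) + 2 = n**2 + 2 = 2 + n**2)
K = 5
l(b, C) = 4 - b/2 - 5*C*b/2 (l(b, C) = 4 - ((5*b)*C + b)/2 = 4 - (5*C*b + b)/2 = 4 - (b + 5*C*b)/2 = 4 + (-b/2 - 5*C*b/2) = 4 - b/2 - 5*C*b/2)
-8*f(Q(0, 5), -4) + l(-7, -4) = -8*(2 + (-4)**2) + (4 - 1/2*(-7) - 5/2*(-4)*(-7)) = -8*(2 + 16) + (4 + 7/2 - 70) = -8*18 - 125/2 = -144 - 125/2 = -413/2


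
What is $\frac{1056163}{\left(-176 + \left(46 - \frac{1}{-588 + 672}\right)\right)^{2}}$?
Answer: $\frac{7452286128}{119268241} \approx 62.483$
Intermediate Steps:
$\frac{1056163}{\left(-176 + \left(46 - \frac{1}{-588 + 672}\right)\right)^{2}} = \frac{1056163}{\left(-176 + \left(46 - \frac{1}{84}\right)\right)^{2}} = \frac{1056163}{\left(-176 + \frac{3863}{84}\right)^{2}} = \frac{1056163}{\left(- \frac{10921}{84}\right)^{2}} = \frac{1056163}{\frac{119268241}{7056}} = 1056163 \cdot \frac{7056}{119268241} = \frac{7452286128}{119268241}$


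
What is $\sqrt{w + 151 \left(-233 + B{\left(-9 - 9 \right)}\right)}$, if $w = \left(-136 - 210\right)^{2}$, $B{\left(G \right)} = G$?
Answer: $\sqrt{81815} \approx 286.03$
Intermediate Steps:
$w = 119716$ ($w = \left(-346\right)^{2} = 119716$)
$\sqrt{w + 151 \left(-233 + B{\left(-9 - 9 \right)}\right)} = \sqrt{119716 + 151 \left(-233 - 18\right)} = \sqrt{119716 + 151 \left(-251\right)} = \sqrt{119716 - 37901} = \sqrt{81815}$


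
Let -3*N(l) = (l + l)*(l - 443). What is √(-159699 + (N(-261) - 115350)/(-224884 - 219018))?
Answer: 3*I*√874122788101614/221951 ≈ 399.62*I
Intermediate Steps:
N(l) = -2*l*(-443 + l)/3 (N(l) = -(l + l)*(l - 443)/3 = -2*l*(-443 + l)/3)
√(-159699 + (N(-261) - 115350)/(-224884 - 219018)) = √(-159699 + ((⅔)*(-261)*(443 - 1*(-261)) - 115350)/(-224884 - 219018)) = √(-159699 + ((⅔)*(-261)*(443 + 261) - 115350)/(-443902)) = √(-159699 + ((⅔)*(-261)*704 - 115350)*(-1/443902)) = √(-159699 + (-122496 - 115350)*(-1/443902)) = √(-159699 - 237846*(-1/443902)) = √(-159699 + 118923/221951) = √(-35445233826/221951) = 3*I*√874122788101614/221951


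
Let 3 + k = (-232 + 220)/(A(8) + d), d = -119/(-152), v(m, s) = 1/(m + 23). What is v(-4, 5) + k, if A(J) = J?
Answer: -36472/8455 ≈ -4.3137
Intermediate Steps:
v(m, s) = 1/(23 + m)
d = 119/152 (d = -119*(-1/152) = 119/152 ≈ 0.78290)
k = -1943/445 (k = -3 + (-232 + 220)/(8 + 119/152) = -3 - 12/1335/152 = -3 - 12*152/1335 = -3 - 608/445 = -1943/445 ≈ -4.3663)
v(-4, 5) + k = 1/(23 - 4) - 1943/445 = 1/19 - 1943/445 = -36472/8455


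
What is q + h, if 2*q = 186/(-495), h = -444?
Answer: -73291/165 ≈ -444.19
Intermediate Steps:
q = -31/165 (q = (186/(-495))/2 = (186*(-1/495))/2 = (½)*(-62/165) = -31/165 ≈ -0.18788)
q + h = -31/165 - 444 = -73291/165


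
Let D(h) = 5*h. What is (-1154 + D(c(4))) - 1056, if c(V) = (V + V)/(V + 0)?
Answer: -2200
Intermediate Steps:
c(V) = 2 (c(V) = (2*V)/V = 2)
(-1154 + D(c(4))) - 1056 = (-1154 + 5*2) - 1056 = (-1154 + 10) - 1056 = -1144 - 1056 = -2200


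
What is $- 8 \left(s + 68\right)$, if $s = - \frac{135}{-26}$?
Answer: $- \frac{7612}{13} \approx -585.54$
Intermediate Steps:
$s = \frac{135}{26}$ ($s = \left(-135\right) \left(- \frac{1}{26}\right) = \frac{135}{26} \approx 5.1923$)
$- 8 \left(s + 68\right) = - 8 \left(\frac{135}{26} + 68\right) = \left(-8\right) \frac{1903}{26} = - \frac{7612}{13}$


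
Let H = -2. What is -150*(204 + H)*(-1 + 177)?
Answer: -5332800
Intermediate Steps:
-150*(204 + H)*(-1 + 177) = -150*(204 - 2)*(-1 + 177) = -30300*176 = -150*35552 = -5332800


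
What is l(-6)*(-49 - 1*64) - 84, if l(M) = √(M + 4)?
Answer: -84 - 113*I*√2 ≈ -84.0 - 159.81*I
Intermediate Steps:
l(M) = √(4 + M)
l(-6)*(-49 - 1*64) - 84 = √(4 - 6)*(-49 - 1*64) - 84 = √(-2)*(-49 - 64) - 84 = (I*√2)*(-113) - 84 = -113*I*√2 - 84 = -84 - 113*I*√2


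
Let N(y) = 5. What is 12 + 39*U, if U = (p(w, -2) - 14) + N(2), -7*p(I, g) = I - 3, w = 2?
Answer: -2334/7 ≈ -333.43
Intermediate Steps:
p(I, g) = 3/7 - I/7 (p(I, g) = -(I - 3)/7 = -(-3 + I)/7 = 3/7 - I/7)
U = -62/7 (U = ((3/7 - ⅐*2) - 14) + 5 = ((3/7 - 2/7) - 14) + 5 = (⅐ - 14) + 5 = -97/7 + 5 = -62/7 ≈ -8.8571)
12 + 39*U = 12 + 39*(-62/7) = 12 - 2418/7 = -2334/7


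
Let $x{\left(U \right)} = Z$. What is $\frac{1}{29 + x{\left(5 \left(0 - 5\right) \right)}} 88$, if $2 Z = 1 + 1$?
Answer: $\frac{44}{15} \approx 2.9333$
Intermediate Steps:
$Z = 1$ ($Z = \frac{1 + 1}{2} = \frac{1}{2} \cdot 2 = 1$)
$x{\left(U \right)} = 1$
$\frac{1}{29 + x{\left(5 \left(0 - 5\right) \right)}} 88 = \frac{1}{29 + 1} \cdot 88 = \frac{1}{30} \cdot 88 = \frac{44}{15}$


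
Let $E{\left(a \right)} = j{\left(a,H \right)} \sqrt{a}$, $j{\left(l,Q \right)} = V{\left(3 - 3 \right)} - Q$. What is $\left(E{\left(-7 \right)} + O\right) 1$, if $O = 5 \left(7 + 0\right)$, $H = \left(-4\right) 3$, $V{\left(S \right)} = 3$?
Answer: $35 + 15 i \sqrt{7} \approx 35.0 + 39.686 i$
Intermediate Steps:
$H = -12$
$j{\left(l,Q \right)} = 3 - Q$
$O = 35$ ($O = 5 \cdot 7 = 35$)
$E{\left(a \right)} = 15 \sqrt{a}$ ($E{\left(a \right)} = \left(3 - -12\right) \sqrt{a} = \left(3 + 12\right) \sqrt{a} = 15 \sqrt{a}$)
$\left(E{\left(-7 \right)} + O\right) 1 = \left(15 \sqrt{-7} + 35\right) 1 = \left(15 i \sqrt{7} + 35\right) 1 = \left(35 + 15 i \sqrt{7}\right) 1 = 35 + 15 i \sqrt{7}$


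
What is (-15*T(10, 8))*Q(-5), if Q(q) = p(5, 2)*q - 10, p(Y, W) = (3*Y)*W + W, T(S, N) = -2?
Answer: -5100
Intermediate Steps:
p(Y, W) = W + 3*W*Y (p(Y, W) = 3*W*Y + W = W + 3*W*Y)
Q(q) = -10 + 32*q (Q(q) = (2*(1 + 3*5))*q - 10 = (2*(1 + 15))*q - 10 = (2*16)*q - 10 = 32*q - 10 = -10 + 32*q)
(-15*T(10, 8))*Q(-5) = (-15*(-2))*(-10 + 32*(-5)) = 30*(-10 - 160) = 30*(-170) = -5100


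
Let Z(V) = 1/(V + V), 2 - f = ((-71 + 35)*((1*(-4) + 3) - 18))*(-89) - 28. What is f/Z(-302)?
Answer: -36787224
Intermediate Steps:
f = 60906 (f = 2 - (((-71 + 35)*((1*(-4) + 3) - 18))*(-89) - 28) = 2 - (-36*((-4 + 3) - 18)*(-89) - 28) = 2 - (-36*(-1 - 18)*(-89) - 28) = 2 - (-36*(-19)*(-89) - 28) = 2 - (684*(-89) - 28) = 2 - (-60876 - 28) = 2 - 1*(-60904) = 2 + 60904 = 60906)
Z(V) = 1/(2*V)
f/Z(-302) = 60906/(((½)/(-302))) = 60906/(((½)*(-1/302))) = 60906/(-1/604) = 60906*(-604) = -36787224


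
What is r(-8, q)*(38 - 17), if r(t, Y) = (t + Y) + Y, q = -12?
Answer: -672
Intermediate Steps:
r(t, Y) = t + 2*Y (r(t, Y) = (Y + t) + Y = t + 2*Y)
r(-8, q)*(38 - 17) = (-8 + 2*(-12))*(38 - 17) = (-8 - 24)*21 = -32*21 = -672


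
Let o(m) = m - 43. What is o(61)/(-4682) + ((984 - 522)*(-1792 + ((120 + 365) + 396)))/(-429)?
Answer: 29856997/30433 ≈ 981.07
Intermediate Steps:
o(m) = -43 + m
o(61)/(-4682) + ((984 - 522)*(-1792 + ((120 + 365) + 396)))/(-429) = (-43 + 61)/(-4682) + ((984 - 522)*(-1792 + ((120 + 365) + 396)))/(-429) = 18*(-1/4682) + (462*(-1792 + (485 + 396)))*(-1/429) = -9/2341 + (462*(-1792 + 881))*(-1/429) = -9/2341 + (462*(-911))*(-1/429) = -9/2341 - 420882*(-1/429) = -9/2341 + 12754/13 = 29856997/30433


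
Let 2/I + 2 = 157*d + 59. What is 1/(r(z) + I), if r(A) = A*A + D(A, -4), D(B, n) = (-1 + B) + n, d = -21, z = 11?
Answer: 1620/205739 ≈ 0.0078741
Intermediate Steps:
D(B, n) = -1 + B + n
r(A) = -5 + A + A² (r(A) = A*A + (-1 + A - 4) = A² + (-5 + A) = -5 + A + A²)
I = -1/1620 (I = 2/(-2 + (157*(-21) + 59)) = 2/(-2 + (-3297 + 59)) = 2/(-2 - 3238) = 2/(-3240) = 2*(-1/3240) = -1/1620 ≈ -0.00061728)
1/(r(z) + I) = 1/((-5 + 11 + 11²) - 1/1620) = 1/((-5 + 11 + 121) - 1/1620) = 1/(127 - 1/1620) = 1/(205739/1620) = 1620/205739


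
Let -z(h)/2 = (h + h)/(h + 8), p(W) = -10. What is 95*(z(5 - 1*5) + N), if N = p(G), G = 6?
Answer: -950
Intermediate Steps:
N = -10
z(h) = -4*h/(8 + h) (z(h) = -2*(h + h)/(h + 8) = -2*2*h/(8 + h) = -4*h/(8 + h))
95*(z(5 - 1*5) + N) = 95*(-4*(5 - 1*5)/(8 + (5 - 1*5)) - 10) = 95*(-4*(5 - 5)/(8 + (5 - 5)) - 10) = 95*(-4*0/(8 + 0) - 10) = 95*(-4*0/8 - 10) = 95*(-4*0*⅛ - 10) = 95*(0 - 10) = 95*(-10) = -950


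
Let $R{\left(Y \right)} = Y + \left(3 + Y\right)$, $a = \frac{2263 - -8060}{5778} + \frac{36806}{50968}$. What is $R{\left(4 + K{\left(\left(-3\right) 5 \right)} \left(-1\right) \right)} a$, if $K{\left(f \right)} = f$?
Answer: $\frac{841419917}{8180364} \approx 102.86$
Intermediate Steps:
$a = \frac{20522437}{8180364}$ ($a = \left(2263 + 8060\right) \frac{1}{5778} + 36806 \cdot \frac{1}{50968} = 10323 \cdot \frac{1}{5778} + \frac{18403}{25484} = \frac{1147}{642} + \frac{18403}{25484} = \frac{20522437}{8180364} \approx 2.5087$)
$R{\left(Y \right)} = 3 + 2 Y$
$R{\left(4 + K{\left(\left(-3\right) 5 \right)} \left(-1\right) \right)} a = \left(3 + 2 \left(4 + \left(-3\right) 5 \left(-1\right)\right)\right) \frac{20522437}{8180364} = \left(3 + 2 \left(4 - -15\right)\right) \frac{20522437}{8180364} = \left(3 + 2 \left(4 + 15\right)\right) \frac{20522437}{8180364} = \left(3 + 2 \cdot 19\right) \frac{20522437}{8180364} = \left(3 + 38\right) \frac{20522437}{8180364} = 41 \cdot \frac{20522437}{8180364} = \frac{841419917}{8180364}$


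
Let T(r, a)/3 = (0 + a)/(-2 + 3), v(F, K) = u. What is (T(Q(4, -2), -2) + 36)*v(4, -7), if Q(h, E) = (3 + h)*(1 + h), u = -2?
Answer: -60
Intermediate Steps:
Q(h, E) = (1 + h)*(3 + h)
v(F, K) = -2
T(r, a) = 3*a (T(r, a) = 3*((0 + a)/(-2 + 3)) = 3*(a/1) = 3*(a*1) = 3*a)
(T(Q(4, -2), -2) + 36)*v(4, -7) = (3*(-2) + 36)*(-2) = (-6 + 36)*(-2) = 30*(-2) = -60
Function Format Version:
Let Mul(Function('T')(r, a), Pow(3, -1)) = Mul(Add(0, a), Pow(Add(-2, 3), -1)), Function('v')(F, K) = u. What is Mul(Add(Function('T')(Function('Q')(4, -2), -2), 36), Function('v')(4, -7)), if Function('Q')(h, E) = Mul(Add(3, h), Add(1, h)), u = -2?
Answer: -60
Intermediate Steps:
Function('Q')(h, E) = Mul(Add(1, h), Add(3, h))
Function('v')(F, K) = -2
Function('T')(r, a) = Mul(3, a) (Function('T')(r, a) = Mul(3, Mul(Add(0, a), Pow(Add(-2, 3), -1))) = Mul(3, Mul(a, Pow(1, -1))) = Mul(3, Mul(a, 1)) = Mul(3, a))
Mul(Add(Function('T')(Function('Q')(4, -2), -2), 36), Function('v')(4, -7)) = Mul(Add(Mul(3, -2), 36), -2) = Mul(Add(-6, 36), -2) = Mul(30, -2) = -60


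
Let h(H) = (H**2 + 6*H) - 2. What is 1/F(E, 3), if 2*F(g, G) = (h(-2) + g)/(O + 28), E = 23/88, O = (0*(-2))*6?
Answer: -4928/857 ≈ -5.7503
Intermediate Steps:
h(H) = -2 + H**2 + 6*H
O = 0 (O = 0*6 = 0)
E = 23/88 (E = 23*(1/88) = 23/88 ≈ 0.26136)
F(g, G) = -5/28 + g/56 (F(g, G) = (((-2 + (-2)**2 + 6*(-2)) + g)/(0 + 28))/2 = (((-2 + 4 - 12) + g)/28)/2 = ((-10 + g)*(1/28))/2 = (-5/14 + g/28)/2 = -5/28 + g/56)
1/F(E, 3) = 1/(-5/28 + (1/56)*(23/88)) = 1/(-5/28 + 23/4928) = 1/(-857/4928) = -4928/857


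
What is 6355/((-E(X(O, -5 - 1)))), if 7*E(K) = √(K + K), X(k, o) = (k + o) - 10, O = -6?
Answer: 44485*I*√11/22 ≈ 6706.4*I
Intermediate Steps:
X(k, o) = -10 + k + o
E(K) = √2*√K/7 (E(K) = √(K + K)/7 = √(2*K)/7 = (√2*√K)/7 = √2*√K/7)
6355/((-E(X(O, -5 - 1)))) = 6355/((-√2*√(-10 - 6 + (-5 - 1))/7)) = 6355/((-√2*√(-10 - 6 - 6)/7)) = 6355/((-√2*√(-22)/7)) = 6355/((-√2*I*√22/7)) = 6355/((-2*I*√11/7)) = 6355*(7*I*√11/22) = 44485*I*√11/22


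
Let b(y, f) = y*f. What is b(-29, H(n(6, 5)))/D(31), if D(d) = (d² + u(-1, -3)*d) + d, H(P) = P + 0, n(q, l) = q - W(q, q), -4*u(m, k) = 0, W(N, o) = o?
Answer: 0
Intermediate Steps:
u(m, k) = 0 (u(m, k) = -¼*0 = 0)
n(q, l) = 0 (n(q, l) = q - q = 0)
H(P) = P
b(y, f) = f*y
D(d) = d + d² (D(d) = (d² + 0*d) + d = (d² + 0) + d = d² + d = d + d²)
b(-29, H(n(6, 5)))/D(31) = (0*(-29))/((31*(1 + 31))) = 0/((31*32)) = 0/992 = 0*(1/992) = 0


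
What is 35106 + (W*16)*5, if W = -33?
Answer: 32466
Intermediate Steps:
35106 + (W*16)*5 = 35106 - 33*16*5 = 35106 - 528*5 = 35106 - 2640 = 32466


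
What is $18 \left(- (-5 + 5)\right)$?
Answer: $0$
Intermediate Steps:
$18 \left(- (-5 + 5)\right) = 18 \left(\left(-1\right) 0\right) = 18 \cdot 0 = 0$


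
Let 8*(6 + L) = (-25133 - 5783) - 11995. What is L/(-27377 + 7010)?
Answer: 42959/162936 ≈ 0.26366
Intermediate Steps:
L = -42959/8 (L = -6 + ((-25133 - 5783) - 11995)/8 = -6 + (-30916 - 11995)/8 = -6 + (⅛)*(-42911) = -6 - 42911/8 = -42959/8 ≈ -5369.9)
L/(-27377 + 7010) = -42959/(8*(-27377 + 7010)) = -42959/8/(-20367) = -42959/8*(-1/20367) = 42959/162936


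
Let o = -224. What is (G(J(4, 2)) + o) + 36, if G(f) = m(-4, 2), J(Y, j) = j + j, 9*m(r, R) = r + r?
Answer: -1700/9 ≈ -188.89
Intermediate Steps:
m(r, R) = 2*r/9 (m(r, R) = (r + r)/9 = (2*r)/9 = 2*r/9)
J(Y, j) = 2*j
G(f) = -8/9 (G(f) = (2/9)*(-4) = -8/9)
(G(J(4, 2)) + o) + 36 = (-8/9 - 224) + 36 = -2024/9 + 36 = -1700/9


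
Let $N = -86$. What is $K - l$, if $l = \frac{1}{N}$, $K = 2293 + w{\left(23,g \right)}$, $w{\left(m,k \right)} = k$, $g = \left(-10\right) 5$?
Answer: $\frac{192899}{86} \approx 2243.0$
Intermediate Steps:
$g = -50$
$K = 2243$ ($K = 2293 - 50 = 2243$)
$l = - \frac{1}{86}$ ($l = \frac{1}{-86} = - \frac{1}{86} \approx -0.011628$)
$K - l = 2243 - - \frac{1}{86} = 2243 + \frac{1}{86} = \frac{192899}{86}$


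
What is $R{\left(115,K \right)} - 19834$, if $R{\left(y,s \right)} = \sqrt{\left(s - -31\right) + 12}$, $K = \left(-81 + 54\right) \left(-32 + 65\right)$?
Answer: $-19834 + 4 i \sqrt{53} \approx -19834.0 + 29.12 i$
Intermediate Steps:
$K = -891$ ($K = \left(-27\right) 33 = -891$)
$R{\left(y,s \right)} = \sqrt{43 + s}$ ($R{\left(y,s \right)} = \sqrt{\left(s + 31\right) + 12} = \sqrt{\left(31 + s\right) + 12} = \sqrt{43 + s}$)
$R{\left(115,K \right)} - 19834 = \sqrt{43 - 891} - 19834 = \sqrt{-848} - 19834 = 4 i \sqrt{53} - 19834 = -19834 + 4 i \sqrt{53}$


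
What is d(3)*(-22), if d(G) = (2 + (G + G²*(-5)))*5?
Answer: 4400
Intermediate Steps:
d(G) = 10 - 25*G² + 5*G (d(G) = (2 + (G - 5*G²))*5 = (2 + G - 5*G²)*5 = 10 - 25*G² + 5*G)
d(3)*(-22) = (10 - 25*3² + 5*3)*(-22) = (10 - 25*9 + 15)*(-22) = (10 - 225 + 15)*(-22) = -200*(-22) = 4400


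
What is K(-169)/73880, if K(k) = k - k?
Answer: 0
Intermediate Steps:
K(k) = 0
K(-169)/73880 = 0/73880 = 0*(1/73880) = 0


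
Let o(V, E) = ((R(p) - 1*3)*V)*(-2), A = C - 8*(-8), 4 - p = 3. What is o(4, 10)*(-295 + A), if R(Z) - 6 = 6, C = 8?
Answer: 16056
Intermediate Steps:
p = 1 (p = 4 - 1*3 = 4 - 3 = 1)
R(Z) = 12 (R(Z) = 6 + 6 = 12)
A = 72 (A = 8 - 8*(-8) = 8 + 64 = 72)
o(V, E) = -18*V (o(V, E) = ((12 - 1*3)*V)*(-2) = ((12 - 3)*V)*(-2) = (9*V)*(-2) = -18*V)
o(4, 10)*(-295 + A) = (-18*4)*(-295 + 72) = -72*(-223) = 16056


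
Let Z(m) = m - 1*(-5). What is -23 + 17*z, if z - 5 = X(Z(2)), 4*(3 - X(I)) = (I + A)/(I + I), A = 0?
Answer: 887/8 ≈ 110.88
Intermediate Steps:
Z(m) = 5 + m (Z(m) = m + 5 = 5 + m)
X(I) = 23/8 (X(I) = 3 - (I + 0)/(4*(I + I)) = 3 - I/(4*(2*I)) = 3 - I*1/(2*I)/4 = 3 - 1/4*1/2 = 3 - 1/8 = 23/8)
z = 63/8 (z = 5 + 23/8 = 63/8 ≈ 7.8750)
-23 + 17*z = -23 + 17*(63/8) = -23 + 1071/8 = 887/8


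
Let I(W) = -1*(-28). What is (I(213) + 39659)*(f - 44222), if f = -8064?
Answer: -2075074482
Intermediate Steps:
I(W) = 28
(I(213) + 39659)*(f - 44222) = (28 + 39659)*(-8064 - 44222) = 39687*(-52286) = -2075074482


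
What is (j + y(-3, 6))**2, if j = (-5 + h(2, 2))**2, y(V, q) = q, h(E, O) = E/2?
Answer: 484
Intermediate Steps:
h(E, O) = E/2 (h(E, O) = E*(1/2) = E/2)
j = 16 (j = (-5 + (1/2)*2)**2 = (-5 + 1)**2 = (-4)**2 = 16)
(j + y(-3, 6))**2 = (16 + 6)**2 = 22**2 = 484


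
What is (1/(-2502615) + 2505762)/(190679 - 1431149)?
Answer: -6270957567629/3104418829050 ≈ -2.0200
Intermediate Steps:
(1/(-2502615) + 2505762)/(190679 - 1431149) = (-1/2502615 + 2505762)/(-1240470) = (6270957567629/2502615)*(-1/1240470) = -6270957567629/3104418829050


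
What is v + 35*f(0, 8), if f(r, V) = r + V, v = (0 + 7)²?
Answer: 329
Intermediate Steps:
v = 49 (v = 7² = 49)
f(r, V) = V + r
v + 35*f(0, 8) = 49 + 35*(8 + 0) = 49 + 35*8 = 49 + 280 = 329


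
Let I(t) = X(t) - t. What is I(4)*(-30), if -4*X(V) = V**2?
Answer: 240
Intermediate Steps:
X(V) = -V**2/4
I(t) = -t - t**2/4 (I(t) = -t**2/4 - t = -t - t**2/4)
I(4)*(-30) = ((1/4)*4*(-4 - 1*4))*(-30) = ((1/4)*4*(-4 - 4))*(-30) = ((1/4)*4*(-8))*(-30) = -8*(-30) = 240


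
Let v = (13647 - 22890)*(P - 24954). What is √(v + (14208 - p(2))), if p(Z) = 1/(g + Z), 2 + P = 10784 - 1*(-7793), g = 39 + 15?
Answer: √46236639106/28 ≈ 7679.5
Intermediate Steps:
g = 54
P = 18575 (P = -2 + (10784 - 1*(-7793)) = -2 + (10784 + 7793) = -2 + 18577 = 18575)
p(Z) = 1/(54 + Z)
v = 58961097 (v = (13647 - 22890)*(18575 - 24954) = -9243*(-6379) = 58961097)
√(v + (14208 - p(2))) = √(58961097 + (14208 - 1/(54 + 2))) = √(58961097 + (14208 - 1/56)) = √(58961097 + 795647/56) = √(3302617079/56) = √46236639106/28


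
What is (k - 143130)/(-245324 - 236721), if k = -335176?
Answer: 478306/482045 ≈ 0.99224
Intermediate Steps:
(k - 143130)/(-245324 - 236721) = (-335176 - 143130)/(-245324 - 236721) = -478306/(-482045) = -478306*(-1/482045) = 478306/482045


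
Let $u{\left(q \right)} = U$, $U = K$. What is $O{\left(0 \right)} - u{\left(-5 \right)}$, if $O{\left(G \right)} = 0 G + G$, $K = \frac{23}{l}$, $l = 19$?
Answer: $- \frac{23}{19} \approx -1.2105$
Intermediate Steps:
$K = \frac{23}{19} \approx 1.2105$
$O{\left(G \right)} = G$ ($O{\left(G \right)} = 0 + G = G$)
$U = \frac{23}{19} \approx 1.2105$
$u{\left(q \right)} = \frac{23}{19}$
$O{\left(0 \right)} - u{\left(-5 \right)} = 0 - \frac{23}{19} = - \frac{23}{19}$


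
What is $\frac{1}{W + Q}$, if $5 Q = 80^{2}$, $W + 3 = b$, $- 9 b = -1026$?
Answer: $\frac{1}{1391} \approx 0.00071891$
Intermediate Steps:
$b = 114$ ($b = \left(- \frac{1}{9}\right) \left(-1026\right) = 114$)
$W = 111$ ($W = -3 + 114 = 111$)
$Q = 1280$ ($Q = \frac{80^{2}}{5} = \frac{1}{5} \cdot 6400 = 1280$)
$\frac{1}{W + Q} = \frac{1}{111 + 1280} = \frac{1}{1391}$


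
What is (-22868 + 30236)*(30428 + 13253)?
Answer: 321841608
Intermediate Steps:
(-22868 + 30236)*(30428 + 13253) = 7368*43681 = 321841608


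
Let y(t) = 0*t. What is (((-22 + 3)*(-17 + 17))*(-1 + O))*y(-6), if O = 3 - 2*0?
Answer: 0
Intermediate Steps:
y(t) = 0
O = 3 (O = 3 + 0 = 3)
(((-22 + 3)*(-17 + 17))*(-1 + O))*y(-6) = (((-22 + 3)*(-17 + 17))*(-1 + 3))*0 = (-19*0*2)*0 = (0*2)*0 = 0*0 = 0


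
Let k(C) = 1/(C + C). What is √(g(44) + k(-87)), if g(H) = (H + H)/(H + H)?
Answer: √30102/174 ≈ 0.99712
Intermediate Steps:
g(H) = 1 (g(H) = (2*H)/((2*H)) = (2*H)*(1/(2*H)) = 1)
k(C) = 1/(2*C)
√(g(44) + k(-87)) = √(1 + (½)/(-87)) = √(1 + (½)*(-1/87)) = √(1 - 1/174) = √(173/174) = √30102/174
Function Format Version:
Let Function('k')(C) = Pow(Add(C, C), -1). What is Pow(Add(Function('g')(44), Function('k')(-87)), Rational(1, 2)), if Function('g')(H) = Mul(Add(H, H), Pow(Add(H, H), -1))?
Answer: Mul(Rational(1, 174), Pow(30102, Rational(1, 2))) ≈ 0.99712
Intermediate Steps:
Function('g')(H) = 1 (Function('g')(H) = Mul(Mul(2, H), Pow(Mul(2, H), -1)) = Mul(Mul(2, H), Mul(Rational(1, 2), Pow(H, -1))) = 1)
Function('k')(C) = Mul(Rational(1, 2), Pow(C, -1)) (Function('k')(C) = Pow(Mul(2, C), -1) = Mul(Rational(1, 2), Pow(C, -1)))
Pow(Add(Function('g')(44), Function('k')(-87)), Rational(1, 2)) = Pow(Add(1, Mul(Rational(1, 2), Pow(-87, -1))), Rational(1, 2)) = Pow(Add(1, Mul(Rational(1, 2), Rational(-1, 87))), Rational(1, 2)) = Pow(Add(1, Rational(-1, 174)), Rational(1, 2)) = Pow(Rational(173, 174), Rational(1, 2)) = Mul(Rational(1, 174), Pow(30102, Rational(1, 2)))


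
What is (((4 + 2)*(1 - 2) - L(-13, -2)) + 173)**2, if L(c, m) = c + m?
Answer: 33124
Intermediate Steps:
(((4 + 2)*(1 - 2) - L(-13, -2)) + 173)**2 = (((4 + 2)*(1 - 2) - (-13 - 2)) + 173)**2 = ((6*(-1) - 1*(-15)) + 173)**2 = ((-6 + 15) + 173)**2 = (9 + 173)**2 = 182**2 = 33124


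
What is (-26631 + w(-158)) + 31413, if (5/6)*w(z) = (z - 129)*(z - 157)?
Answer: 113268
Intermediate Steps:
w(z) = 6*(-157 + z)*(-129 + z)/5 (w(z) = 6*((z - 129)*(z - 157))/5 = 6*((-129 + z)*(-157 + z))/5 = 6*((-157 + z)*(-129 + z))/5 = 6*(-157 + z)*(-129 + z)/5)
(-26631 + w(-158)) + 31413 = (-26631 + (121518/5 - 1716/5*(-158) + (6/5)*(-158)**2)) + 31413 = (-26631 + (121518/5 + 271128/5 + (6/5)*24964)) + 31413 = (-26631 + (121518/5 + 271128/5 + 149784/5)) + 31413 = (-26631 + 108486) + 31413 = 81855 + 31413 = 113268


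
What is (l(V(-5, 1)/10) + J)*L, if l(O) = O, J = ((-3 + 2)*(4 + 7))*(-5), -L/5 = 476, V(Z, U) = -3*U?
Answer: -130186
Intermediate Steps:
L = -2380 (L = -5*476 = -2380)
J = 55 (J = -1*11*(-5) = -11*(-5) = 55)
(l(V(-5, 1)/10) + J)*L = (-3*1/10 + 55)*(-2380) = (-3*⅒ + 55)*(-2380) = (-3/10 + 55)*(-2380) = (547/10)*(-2380) = -130186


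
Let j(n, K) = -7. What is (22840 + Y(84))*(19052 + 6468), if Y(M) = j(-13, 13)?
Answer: 582698160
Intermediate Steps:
Y(M) = -7
(22840 + Y(84))*(19052 + 6468) = (22840 - 7)*(19052 + 6468) = 22833*25520 = 582698160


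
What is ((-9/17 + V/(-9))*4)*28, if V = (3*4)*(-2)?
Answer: 12208/51 ≈ 239.37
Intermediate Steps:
V = -24 (V = 12*(-2) = -24)
((-9/17 + V/(-9))*4)*28 = ((-9/17 - 24/(-9))*4)*28 = ((-9*1/17 - 24*(-⅑))*4)*28 = ((-9/17 + 8/3)*4)*28 = ((109/51)*4)*28 = (436/51)*28 = 12208/51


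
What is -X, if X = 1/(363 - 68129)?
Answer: 1/67766 ≈ 1.4757e-5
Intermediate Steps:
X = -1/67766 (X = 1/(-67766) = -1/67766 ≈ -1.4757e-5)
-X = -1*(-1/67766) = 1/67766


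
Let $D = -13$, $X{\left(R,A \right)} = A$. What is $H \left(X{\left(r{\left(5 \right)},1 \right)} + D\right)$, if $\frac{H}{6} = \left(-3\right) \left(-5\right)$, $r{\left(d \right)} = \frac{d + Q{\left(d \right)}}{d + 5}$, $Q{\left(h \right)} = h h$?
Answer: $-1080$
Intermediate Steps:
$Q{\left(h \right)} = h^{2}$
$r{\left(d \right)} = \frac{d + d^{2}}{5 + d}$ ($r{\left(d \right)} = \frac{d + d^{2}}{d + 5} = \frac{d + d^{2}}{5 + d}$)
$H = 90$ ($H = 6 \left(\left(-3\right) \left(-5\right)\right) = 6 \cdot 15 = 90$)
$H \left(X{\left(r{\left(5 \right)},1 \right)} + D\right) = 90 \left(1 - 13\right) = 90 \left(-12\right) = -1080$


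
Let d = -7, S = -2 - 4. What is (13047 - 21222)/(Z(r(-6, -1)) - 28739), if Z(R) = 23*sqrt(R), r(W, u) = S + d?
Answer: 234941325/825936998 + 188025*I*sqrt(13)/825936998 ≈ 0.28445 + 0.00082081*I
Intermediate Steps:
S = -6
r(W, u) = -13 (r(W, u) = -6 - 7 = -13)
(13047 - 21222)/(Z(r(-6, -1)) - 28739) = (13047 - 21222)/(23*sqrt(-13) - 28739) = -8175/(23*(I*sqrt(13)) - 28739) = -8175/(23*I*sqrt(13) - 28739) = -8175/(-28739 + 23*I*sqrt(13))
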